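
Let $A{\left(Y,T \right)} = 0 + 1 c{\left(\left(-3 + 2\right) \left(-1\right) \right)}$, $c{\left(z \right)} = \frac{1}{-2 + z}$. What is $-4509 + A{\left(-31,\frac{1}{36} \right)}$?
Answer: $-4510$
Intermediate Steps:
$A{\left(Y,T \right)} = -1$ ($A{\left(Y,T \right)} = 0 + 1 \frac{1}{-2 + \left(-3 + 2\right) \left(-1\right)} = 0 + 1 \frac{1}{-2 - -1} = 0 + 1 \frac{1}{-2 + 1} = 0 + 1 \frac{1}{-1} = 0 + 1 \left(-1\right) = 0 - 1 = -1$)
$-4509 + A{\left(-31,\frac{1}{36} \right)} = -4509 - 1 = -4510$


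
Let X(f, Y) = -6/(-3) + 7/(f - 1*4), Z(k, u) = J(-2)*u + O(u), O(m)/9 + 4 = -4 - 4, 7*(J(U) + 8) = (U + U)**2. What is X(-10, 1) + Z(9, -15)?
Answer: -291/14 ≈ -20.786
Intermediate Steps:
J(U) = -8 + 4*U**2/7 (J(U) = -8 + (U + U)**2/7 = -8 + (2*U)**2/7 = -8 + (4*U**2)/7 = -8 + 4*U**2/7)
O(m) = -108 (O(m) = -36 + 9*(-4 - 4) = -36 + 9*(-8) = -36 - 72 = -108)
Z(k, u) = -108 - 40*u/7 (Z(k, u) = (-8 + (4/7)*(-2)**2)*u - 108 = (-8 + (4/7)*4)*u - 108 = (-8 + 16/7)*u - 108 = -40*u/7 - 108 = -108 - 40*u/7)
X(f, Y) = 2 + 7/(-4 + f) (X(f, Y) = -6*(-1/3) + 7/(f - 4) = 2 + 7/(-4 + f))
X(-10, 1) + Z(9, -15) = (-1 + 2*(-10))/(-4 - 10) + (-108 - 40/7*(-15)) = (-1 - 20)/(-14) + (-108 + 600/7) = -1/14*(-21) - 156/7 = 3/2 - 156/7 = -291/14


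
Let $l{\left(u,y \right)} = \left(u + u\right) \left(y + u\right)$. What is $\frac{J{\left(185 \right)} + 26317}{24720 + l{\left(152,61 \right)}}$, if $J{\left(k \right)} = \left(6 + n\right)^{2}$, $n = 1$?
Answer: $\frac{13183}{44736} \approx 0.29468$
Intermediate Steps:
$J{\left(k \right)} = 49$ ($J{\left(k \right)} = \left(6 + 1\right)^{2} = 7^{2} = 49$)
$l{\left(u,y \right)} = 2 u \left(u + y\right)$
$\frac{J{\left(185 \right)} + 26317}{24720 + l{\left(152,61 \right)}} = \frac{49 + 26317}{24720 + 2 \cdot 152 \left(152 + 61\right)} = \frac{26366}{24720 + 2 \cdot 152 \cdot 213} = \frac{26366}{24720 + 64752} = \frac{26366}{89472} = 26366 \cdot \frac{1}{89472} = \frac{13183}{44736}$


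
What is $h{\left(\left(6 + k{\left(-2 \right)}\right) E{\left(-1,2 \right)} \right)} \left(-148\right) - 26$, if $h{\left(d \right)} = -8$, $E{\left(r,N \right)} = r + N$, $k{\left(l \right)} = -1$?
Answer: $1158$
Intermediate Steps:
$E{\left(r,N \right)} = N + r$
$h{\left(\left(6 + k{\left(-2 \right)}\right) E{\left(-1,2 \right)} \right)} \left(-148\right) - 26 = \left(-8\right) \left(-148\right) - 26 = 1184 - 26 = 1158$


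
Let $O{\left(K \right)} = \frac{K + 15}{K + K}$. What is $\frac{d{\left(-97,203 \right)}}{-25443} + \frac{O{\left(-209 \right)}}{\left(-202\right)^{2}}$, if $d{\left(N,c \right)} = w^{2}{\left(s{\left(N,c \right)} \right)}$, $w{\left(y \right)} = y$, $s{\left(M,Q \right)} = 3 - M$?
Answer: $- \frac{7752535639}{19725347268} \approx -0.39302$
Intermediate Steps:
$O{\left(K \right)} = \frac{15 + K}{2 K}$
$d{\left(N,c \right)} = \left(3 - N\right)^{2}$
$\frac{d{\left(-97,203 \right)}}{-25443} + \frac{O{\left(-209 \right)}}{\left(-202\right)^{2}} = \frac{\left(-3 - 97\right)^{2}}{-25443} + \frac{\frac{1}{2} \frac{1}{-209} \left(15 - 209\right)}{\left(-202\right)^{2}} = \left(-100\right)^{2} \left(- \frac{1}{25443}\right) + \frac{\frac{1}{2} \left(- \frac{1}{209}\right) \left(-194\right)}{40804} = 10000 \left(- \frac{1}{25443}\right) + \frac{97}{209} \cdot \frac{1}{40804} = - \frac{10000}{25443} + \frac{97}{8528036} = - \frac{7752535639}{19725347268}$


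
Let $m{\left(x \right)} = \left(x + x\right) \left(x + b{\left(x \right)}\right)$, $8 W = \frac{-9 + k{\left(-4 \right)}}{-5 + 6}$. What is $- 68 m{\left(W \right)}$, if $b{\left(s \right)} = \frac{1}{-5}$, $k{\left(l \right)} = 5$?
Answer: $- \frac{238}{5} \approx -47.6$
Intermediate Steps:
$b{\left(s \right)} = - \frac{1}{5}$
$W = - \frac{1}{2}$ ($W = \frac{\left(-9 + 5\right) \frac{1}{-5 + 6}}{8} = \frac{\left(-4\right) 1^{-1}}{8} = \frac{\left(-4\right) 1}{8} = \frac{1}{8} \left(-4\right) = - \frac{1}{2} \approx -0.5$)
$m{\left(x \right)} = 2 x \left(- \frac{1}{5} + x\right)$ ($m{\left(x \right)} = \left(x + x\right) \left(x - \frac{1}{5}\right) = 2 x \left(- \frac{1}{5} + x\right)$)
$- 68 m{\left(W \right)} = - 68 \cdot \frac{2}{5} \left(- \frac{1}{2}\right) \left(-1 + 5 \left(- \frac{1}{2}\right)\right) = - 68 \cdot \frac{2}{5} \left(- \frac{1}{2}\right) \left(-1 - \frac{5}{2}\right) = - 68 \cdot \frac{2}{5} \left(- \frac{1}{2}\right) \left(- \frac{7}{2}\right) = \left(-68\right) \frac{7}{10} = - \frac{238}{5}$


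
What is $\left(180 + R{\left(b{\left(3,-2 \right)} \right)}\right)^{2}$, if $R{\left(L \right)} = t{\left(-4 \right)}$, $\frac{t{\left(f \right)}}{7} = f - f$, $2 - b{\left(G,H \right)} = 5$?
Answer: $32400$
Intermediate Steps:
$b{\left(G,H \right)} = -3$ ($b{\left(G,H \right)} = 2 - 5 = -3$)
$t{\left(f \right)} = 0$ ($t{\left(f \right)} = 7 \left(f - f\right) = 7 \cdot 0 = 0$)
$R{\left(L \right)} = 0$
$\left(180 + R{\left(b{\left(3,-2 \right)} \right)}\right)^{2} = \left(180 + 0\right)^{2} = 180^{2} = 32400$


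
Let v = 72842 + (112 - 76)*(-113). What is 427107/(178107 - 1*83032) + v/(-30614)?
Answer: 3268382824/1455313025 ≈ 2.2458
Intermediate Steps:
v = 68774 (v = 72842 + 36*(-113) = 72842 - 4068 = 68774)
427107/(178107 - 1*83032) + v/(-30614) = 427107/(178107 - 1*83032) + 68774/(-30614) = 427107/(178107 - 83032) + 68774*(-1/30614) = 427107/95075 - 34387/15307 = 3268382824/1455313025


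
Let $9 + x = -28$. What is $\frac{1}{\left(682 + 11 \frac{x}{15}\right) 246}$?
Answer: $\frac{5}{805486} \approx 6.2074 \cdot 10^{-6}$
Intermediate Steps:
$x = -37$ ($x = -9 - 28 = -37$)
$\frac{1}{\left(682 + 11 \frac{x}{15}\right) 246} = \frac{1}{\left(682 + 11 \left(- \frac{37}{15}\right)\right) 246} = \frac{1}{\left(682 - \frac{407}{15}\right) 246} = \frac{1}{\frac{9823}{15} \cdot 246} = \frac{1}{\frac{805486}{5}} = \frac{5}{805486}$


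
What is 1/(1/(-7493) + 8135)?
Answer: 7493/60955554 ≈ 0.00012293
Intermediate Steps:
1/(1/(-7493) + 8135) = 1/(-1/7493 + 8135) = 1/(60955554/7493) = 7493/60955554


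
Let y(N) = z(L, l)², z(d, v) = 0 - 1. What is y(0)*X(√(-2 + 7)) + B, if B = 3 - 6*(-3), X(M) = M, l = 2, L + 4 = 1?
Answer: 21 + √5 ≈ 23.236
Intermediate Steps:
L = -3 (L = -4 + 1 = -3)
z(d, v) = -1
B = 21 (B = 3 + 18 = 21)
y(N) = 1 (y(N) = (-1)² = 1)
y(0)*X(√(-2 + 7)) + B = 1*√(-2 + 7) + 21 = 1*√5 + 21 = √5 + 21 = 21 + √5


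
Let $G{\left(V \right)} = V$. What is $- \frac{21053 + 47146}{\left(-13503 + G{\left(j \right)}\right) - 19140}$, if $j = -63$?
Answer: $\frac{22733}{10902} \approx 2.0852$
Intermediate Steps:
$- \frac{21053 + 47146}{\left(-13503 + G{\left(j \right)}\right) - 19140} = - \frac{21053 + 47146}{\left(-13503 - 63\right) - 19140} = - \frac{68199}{-13566 - 19140} = - \frac{68199}{-32706} = - \frac{68199 \left(-1\right)}{32706} = \left(-1\right) \left(- \frac{22733}{10902}\right) = \frac{22733}{10902}$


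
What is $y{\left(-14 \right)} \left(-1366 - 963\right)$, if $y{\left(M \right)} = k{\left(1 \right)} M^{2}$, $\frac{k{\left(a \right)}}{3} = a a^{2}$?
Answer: $-1369452$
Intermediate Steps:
$k{\left(a \right)} = 3 a^{3}$ ($k{\left(a \right)} = 3 a a^{2} = 3 a^{3}$)
$y{\left(M \right)} = 3 M^{2}$ ($y{\left(M \right)} = 3 \cdot 1^{3} M^{2} = 3 \cdot 1 M^{2} = 3 M^{2}$)
$y{\left(-14 \right)} \left(-1366 - 963\right) = 3 \left(-14\right)^{2} \left(-1366 - 963\right) = 3 \cdot 196 \left(-2329\right) = 588 \left(-2329\right) = -1369452$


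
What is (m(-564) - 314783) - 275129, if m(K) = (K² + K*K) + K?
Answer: 45716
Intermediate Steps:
m(K) = K + 2*K² (m(K) = (K² + K²) + K = 2*K² + K = K + 2*K²)
(m(-564) - 314783) - 275129 = (-564*(1 + 2*(-564)) - 314783) - 275129 = (-564*(1 - 1128) - 314783) - 275129 = (-564*(-1127) - 314783) - 275129 = (635628 - 314783) - 275129 = 320845 - 275129 = 45716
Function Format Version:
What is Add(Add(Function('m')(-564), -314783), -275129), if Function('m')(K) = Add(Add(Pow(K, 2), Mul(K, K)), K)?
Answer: 45716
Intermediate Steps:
Function('m')(K) = Add(K, Mul(2, Pow(K, 2))) (Function('m')(K) = Add(Add(Pow(K, 2), Pow(K, 2)), K) = Add(Mul(2, Pow(K, 2)), K) = Add(K, Mul(2, Pow(K, 2))))
Add(Add(Function('m')(-564), -314783), -275129) = Add(Add(Mul(-564, Add(1, Mul(2, -564))), -314783), -275129) = Add(Add(Mul(-564, Add(1, -1128)), -314783), -275129) = Add(Add(Mul(-564, -1127), -314783), -275129) = Add(Add(635628, -314783), -275129) = Add(320845, -275129) = 45716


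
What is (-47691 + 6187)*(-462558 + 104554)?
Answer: 14858598016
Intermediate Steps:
(-47691 + 6187)*(-462558 + 104554) = -41504*(-358004) = 14858598016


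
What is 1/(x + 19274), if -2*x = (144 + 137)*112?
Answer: 1/3538 ≈ 0.00028265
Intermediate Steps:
x = -15736 (x = -(144 + 137)*112/2 = -281*112/2 = -½*31472 = -15736)
1/(x + 19274) = 1/(-15736 + 19274) = 1/3538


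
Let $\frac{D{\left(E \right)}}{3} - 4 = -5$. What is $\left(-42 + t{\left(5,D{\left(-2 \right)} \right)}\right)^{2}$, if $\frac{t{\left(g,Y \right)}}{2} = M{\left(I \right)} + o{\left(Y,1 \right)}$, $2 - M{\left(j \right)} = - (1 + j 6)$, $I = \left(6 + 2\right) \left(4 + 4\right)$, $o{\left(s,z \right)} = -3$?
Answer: $527076$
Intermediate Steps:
$D{\left(E \right)} = -3$ ($D{\left(E \right)} = 12 + 3 \left(-5\right) = 12 - 15 = -3$)
$I = 64$ ($I = 8 \cdot 8 = 64$)
$M{\left(j \right)} = 3 + 6 j$ ($M{\left(j \right)} = 2 - - (1 + j 6) = 2 - - (1 + 6 j) = 2 - \left(-1 - 6 j\right) = 2 + \left(1 + 6 j\right) = 3 + 6 j$)
$t{\left(g,Y \right)} = 768$ ($t{\left(g,Y \right)} = 2 \left(\left(3 + 6 \cdot 64\right) - 3\right) = 2 \left(\left(3 + 384\right) - 3\right) = 2 \left(387 - 3\right) = 2 \cdot 384 = 768$)
$\left(-42 + t{\left(5,D{\left(-2 \right)} \right)}\right)^{2} = \left(-42 + 768\right)^{2} = 726^{2} = 527076$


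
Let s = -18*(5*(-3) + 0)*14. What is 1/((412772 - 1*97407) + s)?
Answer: 1/319145 ≈ 3.1334e-6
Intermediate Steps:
s = 3780 (s = -18*(-15 + 0)*14 = -18*(-15)*14 = 270*14 = 3780)
1/((412772 - 1*97407) + s) = 1/((412772 - 1*97407) + 3780) = 1/((412772 - 97407) + 3780) = 1/(315365 + 3780) = 1/319145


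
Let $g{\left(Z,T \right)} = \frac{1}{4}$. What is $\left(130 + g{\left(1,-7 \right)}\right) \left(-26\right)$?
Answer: $- \frac{6773}{2} \approx -3386.5$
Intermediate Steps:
$g{\left(Z,T \right)} = \frac{1}{4}$
$\left(130 + g{\left(1,-7 \right)}\right) \left(-26\right) = \left(130 + \frac{1}{4}\right) \left(-26\right) = \frac{521}{4} \left(-26\right) = - \frac{6773}{2}$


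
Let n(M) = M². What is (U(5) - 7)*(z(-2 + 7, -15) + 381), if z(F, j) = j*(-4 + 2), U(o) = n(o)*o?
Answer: 48498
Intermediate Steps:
U(o) = o³ (U(o) = o²*o = o³)
z(F, j) = -2*j (z(F, j) = j*(-2) = -2*j)
(U(5) - 7)*(z(-2 + 7, -15) + 381) = (5³ - 7)*(-2*(-15) + 381) = (125 - 7)*(30 + 381) = 118*411 = 48498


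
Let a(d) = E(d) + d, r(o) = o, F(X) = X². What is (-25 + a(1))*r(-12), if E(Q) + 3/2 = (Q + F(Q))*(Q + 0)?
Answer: 282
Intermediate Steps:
E(Q) = -3/2 + Q*(Q + Q²) (E(Q) = -3/2 + (Q + Q²)*(Q + 0) = -3/2 + (Q + Q²)*Q = -3/2 + Q*(Q + Q²))
a(d) = -3/2 + d + d² + d³ (a(d) = (-3/2 + d² + d³) + d = -3/2 + d + d² + d³)
(-25 + a(1))*r(-12) = (-25 + (-3/2 + 1 + 1² + 1³))*(-12) = (-25 + (-3/2 + 1 + 1 + 1))*(-12) = (-25 + 3/2)*(-12) = -47/2*(-12) = 282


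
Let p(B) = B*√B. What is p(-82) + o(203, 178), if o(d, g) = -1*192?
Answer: -192 - 82*I*√82 ≈ -192.0 - 742.54*I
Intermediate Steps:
p(B) = B^(3/2)
o(d, g) = -192
p(-82) + o(203, 178) = (-82)^(3/2) - 192 = -82*I*√82 - 192 = -192 - 82*I*√82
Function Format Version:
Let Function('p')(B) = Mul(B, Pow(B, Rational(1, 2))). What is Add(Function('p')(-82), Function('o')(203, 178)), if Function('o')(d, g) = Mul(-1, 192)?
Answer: Add(-192, Mul(-82, I, Pow(82, Rational(1, 2)))) ≈ Add(-192.00, Mul(-742.54, I))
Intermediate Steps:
Function('p')(B) = Pow(B, Rational(3, 2))
Function('o')(d, g) = -192
Add(Function('p')(-82), Function('o')(203, 178)) = Add(Pow(-82, Rational(3, 2)), -192) = Add(Mul(-82, I, Pow(82, Rational(1, 2))), -192) = Add(-192, Mul(-82, I, Pow(82, Rational(1, 2))))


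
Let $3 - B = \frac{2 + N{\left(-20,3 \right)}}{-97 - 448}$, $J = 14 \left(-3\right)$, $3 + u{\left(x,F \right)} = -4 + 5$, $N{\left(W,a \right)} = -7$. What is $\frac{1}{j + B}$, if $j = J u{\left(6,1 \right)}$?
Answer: $\frac{109}{9482} \approx 0.011495$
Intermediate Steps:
$u{\left(x,F \right)} = -2$ ($u{\left(x,F \right)} = -3 + \left(-4 + 5\right) = -3 + 1 = -2$)
$J = -42$
$B = \frac{326}{109}$ ($B = 3 - \frac{2 - 7}{-97 - 448} = 3 - - \frac{5}{-545} = 3 - \left(-5\right) \left(- \frac{1}{545}\right) = 3 - \frac{1}{109} = \frac{326}{109} \approx 2.9908$)
$j = 84$ ($j = \left(-42\right) \left(-2\right) = 84$)
$\frac{1}{j + B} = \frac{1}{84 + \frac{326}{109}} = \frac{1}{\frac{9482}{109}} = \frac{109}{9482}$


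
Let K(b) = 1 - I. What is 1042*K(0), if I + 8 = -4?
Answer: 13546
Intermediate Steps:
I = -12 (I = -8 - 4 = -12)
K(b) = 13 (K(b) = 1 - 1*(-12) = 1 + 12 = 13)
1042*K(0) = 1042*13 = 13546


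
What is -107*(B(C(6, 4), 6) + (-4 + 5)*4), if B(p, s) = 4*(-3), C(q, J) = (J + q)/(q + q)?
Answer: 856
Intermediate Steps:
C(q, J) = (J + q)/(2*q) (C(q, J) = (J + q)/((2*q)) = (J + q)*(1/(2*q)) = (J + q)/(2*q))
B(p, s) = -12
-107*(B(C(6, 4), 6) + (-4 + 5)*4) = -107*(-12 + (-4 + 5)*4) = -107*(-12 + 1*4) = -107*(-12 + 4) = -107*(-8) = 856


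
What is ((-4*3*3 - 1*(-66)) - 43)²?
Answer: 169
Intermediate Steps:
((-4*3*3 - 1*(-66)) - 43)² = ((-12*3 + 66) - 43)² = ((-36 + 66) - 43)² = (30 - 43)² = (-13)² = 169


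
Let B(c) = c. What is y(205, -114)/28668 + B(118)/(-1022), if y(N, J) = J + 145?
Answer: -1675571/14649348 ≈ -0.11438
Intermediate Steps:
y(N, J) = 145 + J
y(205, -114)/28668 + B(118)/(-1022) = (145 - 114)/28668 + 118/(-1022) = 31*(1/28668) + 118*(-1/1022) = 31/28668 - 59/511 = -1675571/14649348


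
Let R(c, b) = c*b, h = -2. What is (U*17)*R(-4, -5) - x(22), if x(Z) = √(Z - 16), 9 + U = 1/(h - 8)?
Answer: -3094 - √6 ≈ -3096.4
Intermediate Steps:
U = -91/10 (U = -9 + 1/(-2 - 8) = -9 + 1/(-10) = -9 - ⅒ = -91/10 ≈ -9.1000)
R(c, b) = b*c
x(Z) = √(-16 + Z)
(U*17)*R(-4, -5) - x(22) = (-91/10*17)*(-5*(-4)) - √(-16 + 22) = -1547/10*20 - √6 = -3094 - √6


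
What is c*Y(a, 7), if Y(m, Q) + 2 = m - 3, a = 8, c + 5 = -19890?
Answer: -59685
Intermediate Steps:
c = -19895 (c = -5 - 19890 = -19895)
Y(m, Q) = -5 + m (Y(m, Q) = -2 + (m - 3) = -2 + (-3 + m) = -5 + m)
c*Y(a, 7) = -19895*(-5 + 8) = -19895*3 = -59685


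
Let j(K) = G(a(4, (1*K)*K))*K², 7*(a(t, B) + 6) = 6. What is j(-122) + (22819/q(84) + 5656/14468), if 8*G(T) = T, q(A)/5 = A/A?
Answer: -633493379/126595 ≈ -5004.1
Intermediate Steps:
a(t, B) = -36/7 (a(t, B) = -6 + (⅐)*6 = -6 + 6/7 = -36/7)
q(A) = 5 (q(A) = 5*(A/A) = 5*1 = 5)
G(T) = T/8
j(K) = -9*K²/14 (j(K) = ((⅛)*(-36/7))*K² = -9*K²/14)
j(-122) + (22819/q(84) + 5656/14468) = -9/14*(-122)² + (22819/5 + 5656/14468) = -9/14*14884 + (22819*(⅕) + 5656*(1/14468)) = -66978/7 + (22819/5 + 1414/3617) = -66978/7 + 82543393/18085 = -633493379/126595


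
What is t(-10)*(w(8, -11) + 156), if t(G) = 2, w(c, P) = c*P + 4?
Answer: 144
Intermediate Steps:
w(c, P) = 4 + P*c (w(c, P) = P*c + 4 = 4 + P*c)
t(-10)*(w(8, -11) + 156) = 2*((4 - 11*8) + 156) = 2*((4 - 88) + 156) = 2*(-84 + 156) = 2*72 = 144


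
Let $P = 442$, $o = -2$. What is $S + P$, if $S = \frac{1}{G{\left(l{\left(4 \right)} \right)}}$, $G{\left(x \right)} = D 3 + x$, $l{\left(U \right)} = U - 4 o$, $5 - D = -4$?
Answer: $\frac{17239}{39} \approx 442.03$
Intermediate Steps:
$D = 9$ ($D = 5 - -4 = 5 + 4 = 9$)
$l{\left(U \right)} = 8 + U$ ($l{\left(U \right)} = U - -8 = U + 8 = 8 + U$)
$G{\left(x \right)} = 27 + x$ ($G{\left(x \right)} = 9 \cdot 3 + x = 27 + x$)
$S = \frac{1}{39}$ ($S = \frac{1}{27 + \left(8 + 4\right)} = \frac{1}{27 + 12} = \frac{1}{39} \approx 0.025641$)
$S + P = \frac{1}{39} + 442 = \frac{17239}{39}$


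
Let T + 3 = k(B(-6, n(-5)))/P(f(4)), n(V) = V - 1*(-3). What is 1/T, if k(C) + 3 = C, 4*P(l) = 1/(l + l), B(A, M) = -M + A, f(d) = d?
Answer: -1/227 ≈ -0.0044053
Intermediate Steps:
n(V) = 3 + V (n(V) = V + 3 = 3 + V)
B(A, M) = A - M
P(l) = 1/(8*l) (P(l) = 1/(4*(l + l)) = 1/(4*((2*l))) = (1/(2*l))/4 = 1/(8*l))
k(C) = -3 + C
T = -227 (T = -3 + (-3 + (-6 - (3 - 5)))/(((1/8)/4)) = -3 + (-3 + (-6 - 1*(-2)))/(((1/8)*(1/4))) = -3 + (-3 + (-6 + 2))/(1/32) = -3 + (-3 - 4)*32 = -3 - 7*32 = -3 - 224 = -227)
1/T = 1/(-227) = -1/227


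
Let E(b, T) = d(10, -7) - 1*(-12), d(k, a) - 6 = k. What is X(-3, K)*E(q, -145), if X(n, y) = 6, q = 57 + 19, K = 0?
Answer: 168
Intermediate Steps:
q = 76
d(k, a) = 6 + k
E(b, T) = 28 (E(b, T) = (6 + 10) - 1*(-12) = 16 + 12 = 28)
X(-3, K)*E(q, -145) = 6*28 = 168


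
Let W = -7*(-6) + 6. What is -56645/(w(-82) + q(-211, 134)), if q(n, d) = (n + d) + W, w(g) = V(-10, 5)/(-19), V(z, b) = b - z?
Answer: 1076255/566 ≈ 1901.5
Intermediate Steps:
W = 48 (W = 42 + 6 = 48)
w(g) = -15/19 (w(g) = (5 - 1*(-10))/(-19) = (5 + 10)*(-1/19) = 15*(-1/19) = -15/19)
q(n, d) = 48 + d + n (q(n, d) = (n + d) + 48 = (d + n) + 48 = 48 + d + n)
-56645/(w(-82) + q(-211, 134)) = -56645/(-15/19 + (48 + 134 - 211)) = -56645/(-15/19 - 29) = -56645/(-566/19) = -56645*(-19/566) = 1076255/566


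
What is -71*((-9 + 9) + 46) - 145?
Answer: -3411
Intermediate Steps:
-71*((-9 + 9) + 46) - 145 = -71*(0 + 46) - 145 = -71*46 - 145 = -3266 - 145 = -3411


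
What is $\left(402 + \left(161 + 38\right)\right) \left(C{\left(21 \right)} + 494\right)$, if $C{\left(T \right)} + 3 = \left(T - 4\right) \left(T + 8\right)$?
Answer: $591384$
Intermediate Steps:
$C{\left(T \right)} = -3 + \left(-4 + T\right) \left(8 + T\right)$ ($C{\left(T \right)} = -3 + \left(T - 4\right) \left(T + 8\right) = -3 + \left(-4 + T\right) \left(8 + T\right)$)
$\left(402 + \left(161 + 38\right)\right) \left(C{\left(21 \right)} + 494\right) = \left(402 + \left(161 + 38\right)\right) \left(\left(-35 + 21^{2} + 4 \cdot 21\right) + 494\right) = \left(402 + 199\right) \left(\left(-35 + 441 + 84\right) + 494\right) = 601 \left(490 + 494\right) = 601 \cdot 984 = 591384$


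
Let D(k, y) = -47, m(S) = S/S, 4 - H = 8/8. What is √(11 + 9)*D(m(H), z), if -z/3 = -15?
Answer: -94*√5 ≈ -210.19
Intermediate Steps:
z = 45 (z = -3*(-15) = 45)
H = 3 (H = 4 - 8/8 = 4 - 1*1 = 4 - 1 = 3)
m(S) = 1
√(11 + 9)*D(m(H), z) = √(11 + 9)*(-47) = √20*(-47) = (2*√5)*(-47) = -94*√5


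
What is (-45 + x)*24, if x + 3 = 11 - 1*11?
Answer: -1152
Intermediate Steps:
x = -3 (x = -3 + (11 - 1*11) = -3 + (11 - 11) = -3 + 0 = -3)
(-45 + x)*24 = (-45 - 3)*24 = -48*24 = -1152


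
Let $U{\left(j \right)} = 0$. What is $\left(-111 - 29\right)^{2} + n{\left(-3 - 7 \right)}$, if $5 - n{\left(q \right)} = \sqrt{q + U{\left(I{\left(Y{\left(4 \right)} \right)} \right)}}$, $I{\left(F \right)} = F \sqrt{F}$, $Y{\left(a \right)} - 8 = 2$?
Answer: $19605 - i \sqrt{10} \approx 19605.0 - 3.1623 i$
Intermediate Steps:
$Y{\left(a \right)} = 10$ ($Y{\left(a \right)} = 8 + 2 = 10$)
$I{\left(F \right)} = F^{\frac{3}{2}}$
$n{\left(q \right)} = 5 - \sqrt{q}$ ($n{\left(q \right)} = 5 - \sqrt{q + 0} = 5 - \sqrt{q}$)
$\left(-111 - 29\right)^{2} + n{\left(-3 - 7 \right)} = \left(-111 - 29\right)^{2} + \left(5 - \sqrt{-3 - 7}\right) = \left(-140\right)^{2} + \left(5 - \sqrt{-3 - 7}\right) = 19600 + \left(5 - \sqrt{-10}\right) = 19600 + \left(5 - i \sqrt{10}\right) = 19605 - i \sqrt{10}$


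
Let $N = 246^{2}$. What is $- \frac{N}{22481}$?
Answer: $- \frac{60516}{22481} \approx -2.6919$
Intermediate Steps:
$N = 60516$
$- \frac{N}{22481} = - \frac{60516}{22481}$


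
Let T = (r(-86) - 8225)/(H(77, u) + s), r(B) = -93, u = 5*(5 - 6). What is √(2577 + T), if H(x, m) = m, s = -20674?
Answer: √1102151430579/20679 ≈ 50.768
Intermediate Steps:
u = -5 (u = 5*(-1) = -5)
T = 8318/20679 (T = (-93 - 8225)/(-5 - 20674) = -8318/(-20679) = -8318*(-1/20679) = 8318/20679 ≈ 0.40224)
√(2577 + T) = √(2577 + 8318/20679) = √(53298101/20679) = √1102151430579/20679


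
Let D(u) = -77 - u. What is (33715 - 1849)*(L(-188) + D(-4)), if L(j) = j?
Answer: -8317026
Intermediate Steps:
(33715 - 1849)*(L(-188) + D(-4)) = (33715 - 1849)*(-188 + (-77 - 1*(-4))) = 31866*(-188 + (-77 + 4)) = 31866*(-188 - 73) = 31866*(-261) = -8317026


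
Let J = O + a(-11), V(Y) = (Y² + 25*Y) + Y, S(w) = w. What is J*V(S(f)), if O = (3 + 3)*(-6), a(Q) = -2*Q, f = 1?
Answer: -378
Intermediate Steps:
V(Y) = Y² + 26*Y
O = -36 (O = 6*(-6) = -36)
J = -14 (J = -36 - 2*(-11) = -36 + 22 = -14)
J*V(S(f)) = -14*(26 + 1) = -14*27 = -378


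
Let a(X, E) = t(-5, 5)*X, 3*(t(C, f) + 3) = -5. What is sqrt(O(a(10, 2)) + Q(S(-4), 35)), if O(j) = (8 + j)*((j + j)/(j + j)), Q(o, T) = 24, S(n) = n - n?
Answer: 2*I*sqrt(33)/3 ≈ 3.8297*I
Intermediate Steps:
t(C, f) = -14/3 (t(C, f) = -3 + (1/3)*(-5) = -3 - 5/3 = -14/3)
S(n) = 0
a(X, E) = -14*X/3
O(j) = 8 + j (O(j) = (8 + j)*((2*j)/((2*j))) = (8 + j)*((2*j)*(1/(2*j))) = (8 + j)*1 = 8 + j)
sqrt(O(a(10, 2)) + Q(S(-4), 35)) = sqrt((8 - 14/3*10) + 24) = sqrt((8 - 140/3) + 24) = sqrt(-116/3 + 24) = sqrt(-44/3) = 2*I*sqrt(33)/3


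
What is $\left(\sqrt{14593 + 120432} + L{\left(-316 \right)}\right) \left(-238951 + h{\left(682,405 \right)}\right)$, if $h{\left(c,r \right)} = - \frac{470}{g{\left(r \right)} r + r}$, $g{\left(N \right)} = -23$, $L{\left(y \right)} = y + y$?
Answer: $\frac{134556145808}{891} - \frac{1064526470 \sqrt{5401}}{891} \approx 6.3213 \cdot 10^{7}$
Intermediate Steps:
$L{\left(y \right)} = 2 y$
$h{\left(c,r \right)} = \frac{235}{11 r}$ ($h{\left(c,r \right)} = - \frac{470}{- 23 r + r} = - \frac{470}{\left(-22\right) r} = - 470 \left(- \frac{1}{22 r}\right) = \frac{235}{11 r}$)
$\left(\sqrt{14593 + 120432} + L{\left(-316 \right)}\right) \left(-238951 + h{\left(682,405 \right)}\right) = \left(\sqrt{14593 + 120432} + 2 \left(-316\right)\right) \left(-238951 + \frac{235}{11 \cdot 405}\right) = \left(\sqrt{135025} - 632\right) \left(-238951 + \frac{235}{11} \cdot \frac{1}{405}\right) = \left(5 \sqrt{5401} - 632\right) \left(-238951 + \frac{47}{891}\right) = \left(-632 + 5 \sqrt{5401}\right) \left(- \frac{212905294}{891}\right) = \frac{134556145808}{891} - \frac{1064526470 \sqrt{5401}}{891}$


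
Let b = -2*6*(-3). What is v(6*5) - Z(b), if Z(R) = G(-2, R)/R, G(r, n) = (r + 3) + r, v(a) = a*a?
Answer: 32401/36 ≈ 900.03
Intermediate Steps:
v(a) = a²
G(r, n) = 3 + 2*r (G(r, n) = (3 + r) + r = 3 + 2*r)
b = 36 (b = -12*(-3) = 36)
Z(R) = -1/R (Z(R) = (3 + 2*(-2))/R = (3 - 4)/R = -1/R)
v(6*5) - Z(b) = (6*5)² - (-1)/36 = 30² - (-1)/36 = 900 - 1*(-1/36) = 900 + 1/36 = 32401/36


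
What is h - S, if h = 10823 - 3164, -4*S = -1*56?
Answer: 7645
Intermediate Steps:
S = 14 (S = -(-1)*56/4 = -1/4*(-56) = 14)
h = 7659
h - S = 7659 - 1*14 = 7659 - 14 = 7645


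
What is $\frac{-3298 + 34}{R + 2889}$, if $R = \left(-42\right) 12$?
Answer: $- \frac{1088}{795} \approx -1.3686$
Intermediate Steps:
$R = -504$
$\frac{-3298 + 34}{R + 2889} = \frac{-3298 + 34}{-504 + 2889} = - \frac{3264}{2385} = \left(-3264\right) \frac{1}{2385} = - \frac{1088}{795}$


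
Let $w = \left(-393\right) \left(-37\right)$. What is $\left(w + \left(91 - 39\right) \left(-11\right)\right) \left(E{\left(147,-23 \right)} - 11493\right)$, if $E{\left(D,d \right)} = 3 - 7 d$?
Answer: $-158254801$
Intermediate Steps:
$w = 14541$
$\left(w + \left(91 - 39\right) \left(-11\right)\right) \left(E{\left(147,-23 \right)} - 11493\right) = \left(14541 + \left(91 - 39\right) \left(-11\right)\right) \left(\left(3 - -161\right) - 11493\right) = \left(14541 + 52 \left(-11\right)\right) \left(\left(3 + 161\right) - 11493\right) = \left(14541 - 572\right) \left(164 - 11493\right) = 13969 \left(-11329\right) = -158254801$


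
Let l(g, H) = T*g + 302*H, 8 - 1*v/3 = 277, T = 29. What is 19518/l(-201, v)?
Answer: -6506/83181 ≈ -0.078215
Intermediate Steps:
v = -807 (v = 24 - 3*277 = 24 - 831 = -807)
l(g, H) = 29*g + 302*H
19518/l(-201, v) = 19518/(29*(-201) + 302*(-807)) = 19518/(-5829 - 243714) = 19518/(-249543) = 19518*(-1/249543) = -6506/83181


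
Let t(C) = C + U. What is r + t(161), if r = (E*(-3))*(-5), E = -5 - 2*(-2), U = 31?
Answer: 177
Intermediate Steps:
t(C) = 31 + C (t(C) = C + 31 = 31 + C)
E = -1 (E = -5 + 4 = -1)
r = -15 (r = -1*(-3)*(-5) = 3*(-5) = -15)
r + t(161) = -15 + (31 + 161) = -15 + 192 = 177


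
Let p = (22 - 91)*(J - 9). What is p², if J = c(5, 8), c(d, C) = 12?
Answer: 42849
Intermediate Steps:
J = 12
p = -207 (p = (22 - 91)*(12 - 9) = -69*3 = -207)
p² = (-207)² = 42849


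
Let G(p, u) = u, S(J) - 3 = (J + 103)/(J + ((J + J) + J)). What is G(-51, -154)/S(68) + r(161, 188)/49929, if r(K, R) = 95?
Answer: -33195749/782221 ≈ -42.438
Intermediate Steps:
S(J) = 3 + (103 + J)/(4*J) (S(J) = 3 + (J + 103)/(J + ((J + J) + J)) = 3 + (103 + J)/(J + (2*J + J)) = 3 + (103 + J)/(J + 3*J) = 3 + (103 + J)/((4*J)) = 3 + (103 + J)*(1/(4*J)) = 3 + (103 + J)/(4*J))
G(-51, -154)/S(68) + r(161, 188)/49929 = -154*272/(103 + 13*68) + 95/49929 = -154*272/(103 + 884) + 95*(1/49929) = -154/((¼)*(1/68)*987) + 95/49929 = -154/987/272 + 95/49929 = -154*272/987 + 95/49929 = -5984/141 + 95/49929 = -33195749/782221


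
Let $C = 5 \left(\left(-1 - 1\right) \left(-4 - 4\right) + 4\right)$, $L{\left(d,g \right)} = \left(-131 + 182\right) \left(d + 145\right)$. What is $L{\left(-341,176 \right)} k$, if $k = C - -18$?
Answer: $-1179528$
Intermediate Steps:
$L{\left(d,g \right)} = 7395 + 51 d$ ($L{\left(d,g \right)} = 51 \left(145 + d\right) = 7395 + 51 d$)
$C = 100$ ($C = 5 \left(\left(-2\right) \left(-8\right) + 4\right) = 5 \left(16 + 4\right) = 5 \cdot 20 = 100$)
$k = 118$ ($k = 100 - -18 = 100 + 18 = 118$)
$L{\left(-341,176 \right)} k = \left(7395 + 51 \left(-341\right)\right) 118 = \left(7395 - 17391\right) 118 = \left(-9996\right) 118 = -1179528$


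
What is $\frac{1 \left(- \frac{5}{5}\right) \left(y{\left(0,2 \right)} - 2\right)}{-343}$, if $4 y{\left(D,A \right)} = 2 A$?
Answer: $- \frac{1}{343} \approx -0.0029155$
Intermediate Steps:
$y{\left(D,A \right)} = \frac{A}{2}$ ($y{\left(D,A \right)} = \frac{2 A}{4} = \frac{A}{2}$)
$\frac{1 \left(- \frac{5}{5}\right) \left(y{\left(0,2 \right)} - 2\right)}{-343} = \frac{1 \left(- \frac{5}{5}\right) \left(\frac{1}{2} \cdot 2 - 2\right)}{-343} = 1 \left(\left(-5\right) \frac{1}{5}\right) \left(1 - 2\right) \left(- \frac{1}{343}\right) = 1 \left(-1\right) \left(-1\right) \left(- \frac{1}{343}\right) = \left(-1\right) \left(-1\right) \left(- \frac{1}{343}\right) = 1 \left(- \frac{1}{343}\right) = - \frac{1}{343}$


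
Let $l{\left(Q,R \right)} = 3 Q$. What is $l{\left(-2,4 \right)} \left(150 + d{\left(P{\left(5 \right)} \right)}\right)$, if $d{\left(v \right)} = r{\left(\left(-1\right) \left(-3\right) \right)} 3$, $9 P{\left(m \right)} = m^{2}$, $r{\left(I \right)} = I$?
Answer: $-954$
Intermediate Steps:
$P{\left(m \right)} = \frac{m^{2}}{9}$
$d{\left(v \right)} = 9$ ($d{\left(v \right)} = \left(-1\right) \left(-3\right) 3 = 3 \cdot 3 = 9$)
$l{\left(-2,4 \right)} \left(150 + d{\left(P{\left(5 \right)} \right)}\right) = 3 \left(-2\right) \left(150 + 9\right) = \left(-6\right) 159 = -954$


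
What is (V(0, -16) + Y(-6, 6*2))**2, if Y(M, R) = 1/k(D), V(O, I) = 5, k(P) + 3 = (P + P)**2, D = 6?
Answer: 498436/19881 ≈ 25.071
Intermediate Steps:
k(P) = -3 + 4*P**2 (k(P) = -3 + (P + P)**2 = -3 + (2*P)**2 = -3 + 4*P**2)
Y(M, R) = 1/141 (Y(M, R) = 1/(-3 + 4*6**2) = 1/(-3 + 4*36) = 1/(-3 + 144) = 1/141)
(V(0, -16) + Y(-6, 6*2))**2 = (5 + 1/141)**2 = (706/141)**2 = 498436/19881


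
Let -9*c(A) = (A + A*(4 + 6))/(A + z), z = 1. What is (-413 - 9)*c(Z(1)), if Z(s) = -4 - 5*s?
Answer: 2321/4 ≈ 580.25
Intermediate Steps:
c(A) = -11*A/(9*(1 + A)) (c(A) = -(A + A*(4 + 6))/(9*(A + 1)) = -(A + A*10)/(9*(1 + A)) = -(A + 10*A)/(9*(1 + A)) = -11*A/(9*(1 + A)))
(-413 - 9)*c(Z(1)) = (-413 - 9)*(-11*(-4 - 5*1)/(9 + 9*(-4 - 5*1))) = -(-4642)*(-4 - 5)/(9 + 9*(-4 - 5)) = -(-4642)*(-9)/(9 + 9*(-9)) = -(-4642)*(-9)/(9 - 81) = -(-4642)*(-9)/(-72) = -(-4642)*(-9)*(-1)/72 = -422*(-11/8) = 2321/4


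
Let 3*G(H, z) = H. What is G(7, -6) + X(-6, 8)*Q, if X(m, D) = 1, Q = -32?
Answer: -89/3 ≈ -29.667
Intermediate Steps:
G(H, z) = H/3
G(7, -6) + X(-6, 8)*Q = (1/3)*7 + 1*(-32) = 7/3 - 32 = -89/3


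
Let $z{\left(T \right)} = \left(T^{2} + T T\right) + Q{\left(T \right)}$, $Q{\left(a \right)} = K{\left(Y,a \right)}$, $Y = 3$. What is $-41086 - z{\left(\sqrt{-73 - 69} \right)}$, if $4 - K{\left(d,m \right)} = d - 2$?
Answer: $-40805$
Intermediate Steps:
$K{\left(d,m \right)} = 6 - d$ ($K{\left(d,m \right)} = 4 - \left(d - 2\right) = 4 - \left(-2 + d\right) = 6 - d$)
$Q{\left(a \right)} = 3$ ($Q{\left(a \right)} = 6 - 3 = 3$)
$z{\left(T \right)} = 3 + 2 T^{2}$ ($z{\left(T \right)} = \left(T^{2} + T T\right) + 3 = \left(T^{2} + T^{2}\right) + 3 = 2 T^{2} + 3 = 3 + 2 T^{2}$)
$-41086 - z{\left(\sqrt{-73 - 69} \right)} = -41086 - \left(3 + 2 \left(\sqrt{-73 - 69}\right)^{2}\right) = -41086 - \left(3 + 2 \left(\sqrt{-142}\right)^{2}\right) = -41086 - \left(3 + 2 \left(i \sqrt{142}\right)^{2}\right) = -41086 - \left(3 + 2 \left(-142\right)\right) = -41086 - \left(3 - 284\right) = -41086 - -281 = -41086 + 281 = -40805$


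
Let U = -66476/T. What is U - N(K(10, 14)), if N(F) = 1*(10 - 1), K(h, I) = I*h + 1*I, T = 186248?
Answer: -435677/46562 ≈ -9.3569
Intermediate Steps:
K(h, I) = I + I*h (K(h, I) = I*h + I = I + I*h)
N(F) = 9 (N(F) = 1*9 = 9)
U = -16619/46562 (U = -66476/186248 = -66476*1/186248 = -16619/46562 ≈ -0.35692)
U - N(K(10, 14)) = -16619/46562 - 1*9 = -16619/46562 - 9 = -435677/46562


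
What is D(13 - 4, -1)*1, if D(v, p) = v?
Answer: 9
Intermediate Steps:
D(13 - 4, -1)*1 = (13 - 4)*1 = 9*1 = 9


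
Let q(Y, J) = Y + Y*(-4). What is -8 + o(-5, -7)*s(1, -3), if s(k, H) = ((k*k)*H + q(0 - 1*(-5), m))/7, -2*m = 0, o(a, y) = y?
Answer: 10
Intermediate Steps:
m = 0 (m = -½*0 = 0)
q(Y, J) = -3*Y (q(Y, J) = Y - 4*Y = -3*Y)
s(k, H) = -15/7 + H*k²/7 (s(k, H) = ((k*k)*H - 3*(0 - 1*(-5)))/7 = (k²*H - 3*(0 + 5))*(⅐) = (H*k² - 3*5)*(⅐) = (H*k² - 15)*(⅐) = (-15 + H*k²)*(⅐) = -15/7 + H*k²/7)
-8 + o(-5, -7)*s(1, -3) = -8 - 7*(-15/7 + (⅐)*(-3)*1²) = -8 - 7*(-15/7 + (⅐)*(-3)*1) = -8 - 7*(-15/7 - 3/7) = -8 - 7*(-18/7) = -8 + 18 = 10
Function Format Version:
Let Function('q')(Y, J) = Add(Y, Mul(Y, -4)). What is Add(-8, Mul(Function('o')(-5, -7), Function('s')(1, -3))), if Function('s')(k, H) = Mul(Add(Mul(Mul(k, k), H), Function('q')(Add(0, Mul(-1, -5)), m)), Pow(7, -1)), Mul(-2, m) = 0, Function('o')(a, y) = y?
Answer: 10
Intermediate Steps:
m = 0 (m = Mul(Rational(-1, 2), 0) = 0)
Function('q')(Y, J) = Mul(-3, Y) (Function('q')(Y, J) = Add(Y, Mul(-4, Y)) = Mul(-3, Y))
Function('s')(k, H) = Add(Rational(-15, 7), Mul(Rational(1, 7), H, Pow(k, 2))) (Function('s')(k, H) = Mul(Add(Mul(Mul(k, k), H), Mul(-3, Add(0, Mul(-1, -5)))), Pow(7, -1)) = Mul(Add(Mul(Pow(k, 2), H), Mul(-3, Add(0, 5))), Rational(1, 7)) = Mul(Add(Mul(H, Pow(k, 2)), Mul(-3, 5)), Rational(1, 7)) = Mul(Add(Mul(H, Pow(k, 2)), -15), Rational(1, 7)) = Mul(Add(-15, Mul(H, Pow(k, 2))), Rational(1, 7)) = Add(Rational(-15, 7), Mul(Rational(1, 7), H, Pow(k, 2))))
Add(-8, Mul(Function('o')(-5, -7), Function('s')(1, -3))) = Add(-8, Mul(-7, Add(Rational(-15, 7), Mul(Rational(1, 7), -3, Pow(1, 2))))) = Add(-8, Mul(-7, Add(Rational(-15, 7), Mul(Rational(1, 7), -3, 1)))) = Add(-8, Mul(-7, Add(Rational(-15, 7), Rational(-3, 7)))) = Add(-8, Mul(-7, Rational(-18, 7))) = Add(-8, 18) = 10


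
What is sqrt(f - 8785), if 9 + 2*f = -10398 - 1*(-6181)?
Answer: I*sqrt(10898) ≈ 104.39*I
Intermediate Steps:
f = -2113 (f = -9/2 + (-10398 - 1*(-6181))/2 = -9/2 + (-10398 + 6181)/2 = -9/2 + (1/2)*(-4217) = -9/2 - 4217/2 = -2113)
sqrt(f - 8785) = sqrt(-2113 - 8785) = sqrt(-10898) = I*sqrt(10898)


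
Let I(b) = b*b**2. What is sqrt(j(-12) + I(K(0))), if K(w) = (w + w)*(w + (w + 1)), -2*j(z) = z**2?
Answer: 6*I*sqrt(2) ≈ 8.4853*I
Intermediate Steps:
j(z) = -z**2/2
K(w) = 2*w*(1 + 2*w) (K(w) = (2*w)*(w + (1 + w)) = (2*w)*(1 + 2*w) = 2*w*(1 + 2*w))
I(b) = b**3
sqrt(j(-12) + I(K(0))) = sqrt(-1/2*(-12)**2 + (2*0*(1 + 2*0))**3) = sqrt(-1/2*144 + (2*0*(1 + 0))**3) = sqrt(-72 + (2*0*1)**3) = sqrt(-72 + 0**3) = sqrt(-72 + 0) = sqrt(-72) = 6*I*sqrt(2)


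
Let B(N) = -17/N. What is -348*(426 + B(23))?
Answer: -3403788/23 ≈ -1.4799e+5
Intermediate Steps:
-348*(426 + B(23)) = -348*(426 - 17/23) = -348*9781/23 = -3403788/23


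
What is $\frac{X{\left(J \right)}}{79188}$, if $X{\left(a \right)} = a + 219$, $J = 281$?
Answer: $\frac{125}{19797} \approx 0.0063141$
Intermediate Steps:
$X{\left(a \right)} = 219 + a$
$\frac{X{\left(J \right)}}{79188} = \frac{219 + 281}{79188} = 500 \cdot \frac{1}{79188} = \frac{125}{19797}$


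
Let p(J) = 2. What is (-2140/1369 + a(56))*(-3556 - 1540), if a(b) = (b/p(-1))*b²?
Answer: -612574933152/1369 ≈ -4.4746e+8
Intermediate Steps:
a(b) = b³/2 (a(b) = (b/2)*b² = b³/2)
(-2140/1369 + a(56))*(-3556 - 1540) = (-2140/1369 + (½)*56³)*(-3556 - 1540) = (-2140*1/1369 + (½)*175616)*(-5096) = (-2140/1369 + 87808)*(-5096) = (120207012/1369)*(-5096) = -612574933152/1369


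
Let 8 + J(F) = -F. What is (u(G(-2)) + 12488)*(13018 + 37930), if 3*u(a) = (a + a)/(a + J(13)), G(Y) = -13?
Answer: 32448832148/51 ≈ 6.3625e+8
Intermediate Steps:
J(F) = -8 - F
u(a) = 2*a/(3*(-21 + a)) (u(a) = ((a + a)/(a + (-8 - 1*13)))/3 = ((2*a)/(a + (-8 - 13)))/3 = ((2*a)/(a - 21))/3 = ((2*a)/(-21 + a))/3 = (2*a/(-21 + a))/3 = 2*a/(3*(-21 + a)))
(u(G(-2)) + 12488)*(13018 + 37930) = ((2/3)*(-13)/(-21 - 13) + 12488)*(13018 + 37930) = ((2/3)*(-13)/(-34) + 12488)*50948 = ((2/3)*(-13)*(-1/34) + 12488)*50948 = (13/51 + 12488)*50948 = (636901/51)*50948 = 32448832148/51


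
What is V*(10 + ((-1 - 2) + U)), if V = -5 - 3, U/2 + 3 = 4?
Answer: -72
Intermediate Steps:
U = 2 (U = -6 + 2*4 = -6 + 8 = 2)
V = -8
V*(10 + ((-1 - 2) + U)) = -8*(10 + ((-1 - 2) + 2)) = -8*(10 + (-3 + 2)) = -8*(10 - 1) = -8*9 = -72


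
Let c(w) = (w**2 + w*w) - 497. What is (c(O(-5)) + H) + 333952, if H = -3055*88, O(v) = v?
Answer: 64665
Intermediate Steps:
H = -268840
c(w) = -497 + 2*w**2 (c(w) = (w**2 + w**2) - 497 = 2*w**2 - 497 = -497 + 2*w**2)
(c(O(-5)) + H) + 333952 = ((-497 + 2*(-5)**2) - 268840) + 333952 = ((-497 + 2*25) - 268840) + 333952 = ((-497 + 50) - 268840) + 333952 = (-447 - 268840) + 333952 = -269287 + 333952 = 64665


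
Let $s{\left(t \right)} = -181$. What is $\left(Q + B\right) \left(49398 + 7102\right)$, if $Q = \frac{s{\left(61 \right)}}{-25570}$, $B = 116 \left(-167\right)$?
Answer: $- \frac{2798681503350}{2557} \approx -1.0945 \cdot 10^{9}$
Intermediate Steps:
$B = -19372$
$Q = \frac{181}{25570}$ ($Q = - \frac{181}{-25570} = \left(-181\right) \left(- \frac{1}{25570}\right) = \frac{181}{25570} \approx 0.0070786$)
$\left(Q + B\right) \left(49398 + 7102\right) = \left(\frac{181}{25570} - 19372\right) \left(49398 + 7102\right) = \left(- \frac{495341859}{25570}\right) 56500 = - \frac{2798681503350}{2557}$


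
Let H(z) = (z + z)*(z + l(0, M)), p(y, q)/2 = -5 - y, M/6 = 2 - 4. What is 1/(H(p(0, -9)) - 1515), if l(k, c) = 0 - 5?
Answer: -1/1215 ≈ -0.00082305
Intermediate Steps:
M = -12 (M = 6*(2 - 4) = 6*(-2) = -12)
l(k, c) = -5
p(y, q) = -10 - 2*y (p(y, q) = 2*(-5 - y) = -10 - 2*y)
H(z) = 2*z*(-5 + z) (H(z) = (z + z)*(z - 5) = (2*z)*(-5 + z) = 2*z*(-5 + z))
1/(H(p(0, -9)) - 1515) = 1/(2*(-10 - 2*0)*(-5 + (-10 - 2*0)) - 1515) = 1/(2*(-10 + 0)*(-5 + (-10 + 0)) - 1515) = 1/(2*(-10)*(-5 - 10) - 1515) = 1/(2*(-10)*(-15) - 1515) = 1/(300 - 1515) = 1/(-1215) = -1/1215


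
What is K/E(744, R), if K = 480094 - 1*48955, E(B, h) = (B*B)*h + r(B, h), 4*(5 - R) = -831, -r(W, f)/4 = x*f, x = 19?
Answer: 431139/117748615 ≈ 0.0036615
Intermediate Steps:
r(W, f) = -76*f
R = 851/4 (R = 5 - ¼*(-831) = 5 + 831/4 = 851/4 ≈ 212.75)
E(B, h) = -76*h + h*B² (E(B, h) = (B*B)*h - 76*h = B²*h - 76*h = h*B² - 76*h = -76*h + h*B²)
K = 431139 (K = 480094 - 48955 = 431139)
K/E(744, R) = 431139/((851*(-76 + 744²)/4)) = 431139/((851*(-76 + 553536)/4)) = 431139/(((851/4)*553460)) = 431139/117748615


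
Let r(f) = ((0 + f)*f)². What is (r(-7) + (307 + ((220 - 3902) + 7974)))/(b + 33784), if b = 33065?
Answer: 7000/66849 ≈ 0.10471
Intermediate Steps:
r(f) = f⁴ (r(f) = (f*f)² = (f²)² = f⁴)
(r(-7) + (307 + ((220 - 3902) + 7974)))/(b + 33784) = ((-7)⁴ + (307 + ((220 - 3902) + 7974)))/(33065 + 33784) = (2401 + (307 + (-3682 + 7974)))/66849 = (2401 + (307 + 4292))*(1/66849) = (2401 + 4599)*(1/66849) = 7000*(1/66849) = 7000/66849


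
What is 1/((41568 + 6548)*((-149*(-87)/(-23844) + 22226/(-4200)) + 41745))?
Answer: 1043175/2095030922659876 ≈ 4.9793e-10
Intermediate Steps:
1/((41568 + 6548)*((-149*(-87)/(-23844) + 22226/(-4200)) + 41745)) = 1/(48116*((12963*(-1/23844) + 22226*(-1/4200)) + 41745)) = 1/(48116*((-4321/7948 - 11113/2100) + 41745)) = 1/(48116*(-6087514/1043175 + 41745)) = 1/(48116*(43541252861/1043175)) = 1/(2095030922659876/1043175) = 1043175/2095030922659876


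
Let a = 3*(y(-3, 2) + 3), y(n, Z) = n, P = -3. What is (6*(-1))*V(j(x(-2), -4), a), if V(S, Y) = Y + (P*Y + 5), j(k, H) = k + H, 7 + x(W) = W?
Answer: -30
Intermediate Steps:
x(W) = -7 + W
j(k, H) = H + k
a = 0 (a = 3*(-3 + 3) = 3*0 = 0)
V(S, Y) = 5 - 2*Y (V(S, Y) = Y + (-3*Y + 5) = Y + (5 - 3*Y) = 5 - 2*Y)
(6*(-1))*V(j(x(-2), -4), a) = (6*(-1))*(5 - 2*0) = -6*(5 + 0) = -6*5 = -30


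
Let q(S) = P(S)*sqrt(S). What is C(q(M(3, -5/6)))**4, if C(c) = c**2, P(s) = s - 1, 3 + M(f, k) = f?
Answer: 0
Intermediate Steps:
M(f, k) = -3 + f
P(s) = -1 + s
q(S) = sqrt(S)*(-1 + S) (q(S) = (-1 + S)*sqrt(S) = sqrt(S)*(-1 + S))
C(q(M(3, -5/6)))**4 = ((sqrt(-3 + 3)*(-1 + (-3 + 3)))**2)**4 = ((sqrt(0)*(-1 + 0))**2)**4 = ((0*(-1))**2)**4 = (0**2)**4 = 0**4 = 0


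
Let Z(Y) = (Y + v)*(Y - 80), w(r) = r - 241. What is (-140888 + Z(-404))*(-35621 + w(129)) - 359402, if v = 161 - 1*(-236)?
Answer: 4912928098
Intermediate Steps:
w(r) = -241 + r
v = 397 (v = 161 + 236 = 397)
Z(Y) = (-80 + Y)*(397 + Y) (Z(Y) = (Y + 397)*(Y - 80) = (397 + Y)*(-80 + Y) = (-80 + Y)*(397 + Y))
(-140888 + Z(-404))*(-35621 + w(129)) - 359402 = (-140888 + (-31760 + (-404)**2 + 317*(-404)))*(-35621 + (-241 + 129)) - 359402 = (-140888 + (-31760 + 163216 - 128068))*(-35621 - 112) - 359402 = (-140888 + 3388)*(-35733) - 359402 = -137500*(-35733) - 359402 = 4913287500 - 359402 = 4912928098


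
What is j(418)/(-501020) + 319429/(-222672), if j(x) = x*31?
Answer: -40731425339/27890781360 ≈ -1.4604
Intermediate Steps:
j(x) = 31*x
j(418)/(-501020) + 319429/(-222672) = (31*418)/(-501020) + 319429/(-222672) = 12958*(-1/501020) + 319429*(-1/222672) = -6479/250510 - 319429/222672 = -40731425339/27890781360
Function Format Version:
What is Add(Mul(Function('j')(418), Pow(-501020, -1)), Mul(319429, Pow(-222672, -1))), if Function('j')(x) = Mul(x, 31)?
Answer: Rational(-40731425339, 27890781360) ≈ -1.4604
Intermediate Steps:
Function('j')(x) = Mul(31, x)
Add(Mul(Function('j')(418), Pow(-501020, -1)), Mul(319429, Pow(-222672, -1))) = Add(Mul(Mul(31, 418), Pow(-501020, -1)), Mul(319429, Pow(-222672, -1))) = Add(Mul(12958, Rational(-1, 501020)), Mul(319429, Rational(-1, 222672))) = Add(Rational(-6479, 250510), Rational(-319429, 222672)) = Rational(-40731425339, 27890781360)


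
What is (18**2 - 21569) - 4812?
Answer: -26057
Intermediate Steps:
(18**2 - 21569) - 4812 = (324 - 21569) - 4812 = -21245 - 4812 = -26057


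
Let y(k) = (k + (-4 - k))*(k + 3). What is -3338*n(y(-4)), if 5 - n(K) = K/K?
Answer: -13352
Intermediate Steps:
y(k) = -12 - 4*k (y(k) = -4*(3 + k) = -12 - 4*k)
n(K) = 4 (n(K) = 5 - K/K = 5 - 1*1 = 5 - 1 = 4)
-3338*n(y(-4)) = -3338*4 = -13352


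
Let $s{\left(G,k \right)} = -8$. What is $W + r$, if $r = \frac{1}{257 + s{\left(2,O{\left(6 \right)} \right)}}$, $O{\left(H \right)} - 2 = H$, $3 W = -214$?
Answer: $- \frac{17761}{249} \approx -71.329$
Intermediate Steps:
$W = - \frac{214}{3}$ ($W = \frac{1}{3} \left(-214\right) = - \frac{214}{3} \approx -71.333$)
$O{\left(H \right)} = 2 + H$
$r = \frac{1}{249}$ ($r = \frac{1}{257 - 8} = \frac{1}{249} \approx 0.0040161$)
$W + r = - \frac{214}{3} + \frac{1}{249} = - \frac{17761}{249}$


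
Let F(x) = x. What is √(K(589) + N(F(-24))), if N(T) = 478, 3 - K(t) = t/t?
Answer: 4*√30 ≈ 21.909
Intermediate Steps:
K(t) = 2 (K(t) = 3 - t/t = 3 - 1*1 = 3 - 1 = 2)
√(K(589) + N(F(-24))) = √(2 + 478) = √480 = 4*√30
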